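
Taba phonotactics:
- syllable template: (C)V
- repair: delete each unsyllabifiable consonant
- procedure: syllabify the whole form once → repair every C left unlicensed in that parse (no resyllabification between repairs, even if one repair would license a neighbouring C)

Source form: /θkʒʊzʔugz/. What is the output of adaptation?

Syllabifying with onset maximization leaves /θ/, /k/, /z/, /g/, /z/ stranded (no codas are permitted; onsets are limited to one consonant).
Deletion applies to /θ/, /k/, /z/, /g/, /z/.

ʒʊʔu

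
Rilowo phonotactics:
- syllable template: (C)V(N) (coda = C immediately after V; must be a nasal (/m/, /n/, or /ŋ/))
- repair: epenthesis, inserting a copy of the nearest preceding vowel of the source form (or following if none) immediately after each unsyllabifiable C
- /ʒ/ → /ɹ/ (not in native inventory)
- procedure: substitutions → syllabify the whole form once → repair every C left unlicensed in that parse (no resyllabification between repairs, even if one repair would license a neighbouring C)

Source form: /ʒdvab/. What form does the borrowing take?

ɹadavaba

Substitution: /ʒ/ → /ɹ/, giving /ɹdvab/.
The consonants /ɹ/, /d/, /b/ cannot be parsed into a legal (C)V(N) syllable (only a nasal (/m/, /n/, or /ŋ/) is licensed in coda position; onsets are limited to one consonant).
Inserting the epenthetic vowel yields /ɹ/ → /ɹa/, /d/ → /da/, /b/ → /ba/.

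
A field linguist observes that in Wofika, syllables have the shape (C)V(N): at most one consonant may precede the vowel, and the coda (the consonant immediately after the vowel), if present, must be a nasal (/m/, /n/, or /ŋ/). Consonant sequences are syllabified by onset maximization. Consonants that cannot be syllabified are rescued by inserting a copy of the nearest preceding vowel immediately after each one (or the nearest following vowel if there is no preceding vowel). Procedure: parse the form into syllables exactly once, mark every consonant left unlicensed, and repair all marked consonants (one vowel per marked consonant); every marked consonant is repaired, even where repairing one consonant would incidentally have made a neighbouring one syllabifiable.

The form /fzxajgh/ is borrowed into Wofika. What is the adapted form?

The consonants /f/, /z/, /j/, /g/, /h/ cannot be parsed into a legal (C)V(N) syllable (only a nasal (/m/, /n/, or /ŋ/) is licensed in coda position; onsets are limited to one consonant).
Epenthesis after each stranded consonant: /f/ → /fa/, /z/ → /za/, /j/ → /ja/, /g/ → /ga/, /h/ → /ha/.

fazaxajagaha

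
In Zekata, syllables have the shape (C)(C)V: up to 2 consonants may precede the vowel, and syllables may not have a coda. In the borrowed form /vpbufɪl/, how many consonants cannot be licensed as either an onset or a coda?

2

The consonants /v/, /l/ cannot be parsed into a legal (C)(C)V syllable (no codas are permitted; onsets may contain at most 2 consonants).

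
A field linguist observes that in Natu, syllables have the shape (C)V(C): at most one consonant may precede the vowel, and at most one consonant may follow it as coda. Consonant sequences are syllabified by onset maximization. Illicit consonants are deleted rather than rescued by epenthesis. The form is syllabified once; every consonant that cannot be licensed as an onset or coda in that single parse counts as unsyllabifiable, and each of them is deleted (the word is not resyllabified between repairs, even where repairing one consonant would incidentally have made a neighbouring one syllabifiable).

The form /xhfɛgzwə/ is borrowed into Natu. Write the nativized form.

Under (C)V(C), the unsyllabifiable consonants are /x/, /h/, /z/ (at most one coda consonant is licensed; onsets are limited to one consonant).
Each unlicensed consonant is deleted: /x/, /h/, /z/.

fɛgwə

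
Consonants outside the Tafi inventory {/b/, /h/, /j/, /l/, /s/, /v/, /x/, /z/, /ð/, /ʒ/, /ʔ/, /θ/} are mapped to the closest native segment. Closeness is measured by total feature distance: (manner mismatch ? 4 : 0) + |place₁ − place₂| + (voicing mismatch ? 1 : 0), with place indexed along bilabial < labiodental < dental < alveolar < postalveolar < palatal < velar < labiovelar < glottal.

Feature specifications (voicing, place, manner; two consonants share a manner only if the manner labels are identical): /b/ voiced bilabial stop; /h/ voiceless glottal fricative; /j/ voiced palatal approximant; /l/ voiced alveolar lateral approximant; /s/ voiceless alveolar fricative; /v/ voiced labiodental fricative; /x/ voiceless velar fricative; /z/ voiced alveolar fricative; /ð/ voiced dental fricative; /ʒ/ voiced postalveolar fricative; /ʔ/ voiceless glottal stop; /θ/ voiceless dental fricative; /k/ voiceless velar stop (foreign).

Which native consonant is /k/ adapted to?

ʔ

/ʔ/ is closest: same manner (stop), place distance 2 (velar→glottal), same voicing; total 2. Next closest is /x/ at distance 4.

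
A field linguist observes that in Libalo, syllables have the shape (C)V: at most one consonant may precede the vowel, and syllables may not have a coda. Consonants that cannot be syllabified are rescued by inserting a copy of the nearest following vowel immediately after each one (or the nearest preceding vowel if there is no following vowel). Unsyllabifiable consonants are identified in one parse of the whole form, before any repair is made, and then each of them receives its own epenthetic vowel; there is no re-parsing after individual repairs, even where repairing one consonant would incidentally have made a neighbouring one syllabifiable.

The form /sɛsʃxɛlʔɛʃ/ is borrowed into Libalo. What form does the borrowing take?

Under (C)V, the unsyllabifiable consonants are /s/, /ʃ/, /l/, /ʃ/ (no codas are permitted; onsets are limited to one consonant).
Epenthesis after each stranded consonant: /s/ → /sɛ/, /ʃ/ → /ʃɛ/, /l/ → /lɛ/, /ʃ/ → /ʃɛ/.

sɛsɛʃɛxɛlɛʔɛʃɛ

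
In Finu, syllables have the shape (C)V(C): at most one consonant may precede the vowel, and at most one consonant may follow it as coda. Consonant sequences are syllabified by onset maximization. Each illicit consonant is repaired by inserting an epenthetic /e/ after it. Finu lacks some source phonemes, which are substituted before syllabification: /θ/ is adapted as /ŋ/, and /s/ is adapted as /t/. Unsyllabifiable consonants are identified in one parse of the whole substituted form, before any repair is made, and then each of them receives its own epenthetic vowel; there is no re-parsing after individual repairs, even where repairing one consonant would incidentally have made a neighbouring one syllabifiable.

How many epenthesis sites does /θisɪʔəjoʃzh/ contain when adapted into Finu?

2

After substitution the input is /ŋitɪʔəjoʃzh/.
The unsyllabifiable consonants are /z/, /h/; each receives one epenthetic vowel.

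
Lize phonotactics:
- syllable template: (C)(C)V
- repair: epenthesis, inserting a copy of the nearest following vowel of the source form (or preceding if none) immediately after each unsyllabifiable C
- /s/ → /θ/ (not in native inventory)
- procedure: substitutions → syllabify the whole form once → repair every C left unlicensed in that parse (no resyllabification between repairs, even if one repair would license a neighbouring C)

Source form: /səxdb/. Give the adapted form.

Substitution: /s/ → /θ/, giving /θəxdb/.
Under (C)(C)V, the unsyllabifiable consonants are /x/, /d/, /b/ (no codas are permitted; onsets may contain at most 2 consonants).
Inserting the epenthetic vowel yields /x/ → /xə/, /d/ → /də/, /b/ → /bə/.

θəxədəbə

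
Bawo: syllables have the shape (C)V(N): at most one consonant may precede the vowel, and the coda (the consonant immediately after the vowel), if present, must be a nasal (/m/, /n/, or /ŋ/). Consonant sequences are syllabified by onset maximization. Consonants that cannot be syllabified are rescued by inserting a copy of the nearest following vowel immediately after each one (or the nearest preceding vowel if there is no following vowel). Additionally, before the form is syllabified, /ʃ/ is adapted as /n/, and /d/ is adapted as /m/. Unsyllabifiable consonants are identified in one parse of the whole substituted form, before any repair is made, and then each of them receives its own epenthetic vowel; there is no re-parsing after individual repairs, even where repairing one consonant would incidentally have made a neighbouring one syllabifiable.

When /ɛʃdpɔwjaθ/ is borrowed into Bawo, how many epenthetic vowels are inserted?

After substitution the input is /ɛnmpɔwjaθ/.
The unsyllabifiable consonants are /m/, /w/, /θ/; each receives one epenthetic vowel.

3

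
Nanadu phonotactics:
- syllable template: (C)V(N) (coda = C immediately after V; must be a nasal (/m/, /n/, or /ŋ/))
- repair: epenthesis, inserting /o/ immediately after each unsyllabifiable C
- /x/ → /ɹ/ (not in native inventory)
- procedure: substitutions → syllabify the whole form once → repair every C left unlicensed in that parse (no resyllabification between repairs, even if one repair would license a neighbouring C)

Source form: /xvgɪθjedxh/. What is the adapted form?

ɹovogɪθojedoɹoho

Substitution: /x/ → /ɹ/, giving /ɹvgɪθjedɹh/.
Syllabifying with onset maximization leaves /ɹ/, /v/, /θ/, /d/, /ɹ/, /h/ stranded (only a nasal (/m/, /n/, or /ŋ/) is licensed in coda position; onsets are limited to one consonant).
Each unlicensed consonant becomes the onset of a new syllable: /ɹ/ → /ɹo/, /v/ → /vo/, /θ/ → /θo/, /d/ → /do/, /ɹ/ → /ɹo/, /h/ → /ho/.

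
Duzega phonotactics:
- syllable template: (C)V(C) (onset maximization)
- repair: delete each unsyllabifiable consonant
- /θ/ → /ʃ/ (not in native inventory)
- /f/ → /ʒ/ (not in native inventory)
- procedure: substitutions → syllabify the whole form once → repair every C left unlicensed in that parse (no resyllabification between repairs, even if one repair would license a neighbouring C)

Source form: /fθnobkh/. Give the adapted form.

nob

Substitution: /f/ → /ʒ/, /θ/ → /ʃ/, giving /ʒʃnobkh/.
The consonants /ʒ/, /ʃ/, /k/, /h/ cannot be parsed into a legal (C)V(C) syllable (at most one coda consonant is licensed; onsets are limited to one consonant).
Each unlicensed consonant is deleted: /ʒ/, /ʃ/, /k/, /h/.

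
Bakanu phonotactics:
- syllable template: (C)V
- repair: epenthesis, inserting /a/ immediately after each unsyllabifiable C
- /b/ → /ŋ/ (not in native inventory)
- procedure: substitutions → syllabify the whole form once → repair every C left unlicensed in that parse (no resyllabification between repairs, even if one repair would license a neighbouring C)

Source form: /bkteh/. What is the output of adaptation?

Substitution: /b/ → /ŋ/, giving /ŋkteh/.
The consonants /ŋ/, /k/, /h/ cannot be parsed into a legal (C)V syllable (no codas are permitted; onsets are limited to one consonant).
Inserting the epenthetic vowel yields /ŋ/ → /ŋa/, /k/ → /ka/, /h/ → /ha/.

ŋakateha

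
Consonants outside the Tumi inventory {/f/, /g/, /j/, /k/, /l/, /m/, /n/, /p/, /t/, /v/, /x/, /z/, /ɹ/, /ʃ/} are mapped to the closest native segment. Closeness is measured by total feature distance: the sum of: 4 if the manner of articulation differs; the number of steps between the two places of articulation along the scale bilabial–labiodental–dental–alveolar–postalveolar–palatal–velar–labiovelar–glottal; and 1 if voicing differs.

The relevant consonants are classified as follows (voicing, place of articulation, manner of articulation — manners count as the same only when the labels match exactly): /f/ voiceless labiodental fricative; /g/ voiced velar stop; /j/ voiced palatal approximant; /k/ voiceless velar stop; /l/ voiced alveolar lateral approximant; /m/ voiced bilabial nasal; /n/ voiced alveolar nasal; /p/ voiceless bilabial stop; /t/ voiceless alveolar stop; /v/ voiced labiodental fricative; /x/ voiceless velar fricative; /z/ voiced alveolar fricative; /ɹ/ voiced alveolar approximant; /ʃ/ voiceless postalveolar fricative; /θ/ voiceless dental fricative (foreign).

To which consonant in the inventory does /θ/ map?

/f/ is closest: same manner (fricative), place distance 1 (dental→labiodental), same voicing; total 1. Next closest is /v/ at distance 2.

f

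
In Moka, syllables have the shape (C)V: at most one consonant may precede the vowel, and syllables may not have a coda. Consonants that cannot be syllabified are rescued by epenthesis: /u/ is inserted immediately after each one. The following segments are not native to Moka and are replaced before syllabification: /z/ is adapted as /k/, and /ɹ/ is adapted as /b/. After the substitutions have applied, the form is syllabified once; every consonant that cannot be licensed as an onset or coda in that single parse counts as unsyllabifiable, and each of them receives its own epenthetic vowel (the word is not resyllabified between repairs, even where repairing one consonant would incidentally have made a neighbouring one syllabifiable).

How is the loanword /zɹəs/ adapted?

Substitution: /z/ → /k/, /ɹ/ → /b/, giving /kbəs/.
Under (C)V, the unsyllabifiable consonants are /k/, /s/ (no codas are permitted; onsets are limited to one consonant).
Epenthesis after each stranded consonant: /k/ → /ku/, /s/ → /su/.

kubəsu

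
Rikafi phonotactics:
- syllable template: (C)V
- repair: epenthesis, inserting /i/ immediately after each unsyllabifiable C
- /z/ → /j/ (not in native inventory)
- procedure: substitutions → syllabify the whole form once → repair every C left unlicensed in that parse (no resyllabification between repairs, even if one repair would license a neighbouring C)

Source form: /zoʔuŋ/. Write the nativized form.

Substitution: /z/ → /j/, giving /joʔuŋ/.
Under (C)V, the unsyllabifiable consonants are /ŋ/ (no codas are permitted; onsets are limited to one consonant).
Epenthesis after each stranded consonant: /ŋ/ → /ŋi/.

joʔuŋi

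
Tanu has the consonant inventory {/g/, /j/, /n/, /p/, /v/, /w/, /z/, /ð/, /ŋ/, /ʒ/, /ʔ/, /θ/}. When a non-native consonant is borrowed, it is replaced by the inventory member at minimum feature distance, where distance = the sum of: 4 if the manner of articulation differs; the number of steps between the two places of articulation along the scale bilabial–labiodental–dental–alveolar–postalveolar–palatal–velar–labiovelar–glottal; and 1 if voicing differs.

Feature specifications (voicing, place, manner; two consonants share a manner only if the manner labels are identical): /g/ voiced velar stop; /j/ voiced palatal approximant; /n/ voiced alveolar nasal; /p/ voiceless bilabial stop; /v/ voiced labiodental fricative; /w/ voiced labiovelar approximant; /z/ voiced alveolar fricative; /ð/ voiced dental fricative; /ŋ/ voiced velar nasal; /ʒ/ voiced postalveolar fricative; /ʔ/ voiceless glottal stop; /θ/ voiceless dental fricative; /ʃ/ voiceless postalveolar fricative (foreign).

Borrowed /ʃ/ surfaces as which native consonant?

ʒ

/ʒ/ is closest: same manner (fricative), place distance 0 (postalveolar→postalveolar), voicing differs (+1); total 1. Next closest is /z/ at distance 2.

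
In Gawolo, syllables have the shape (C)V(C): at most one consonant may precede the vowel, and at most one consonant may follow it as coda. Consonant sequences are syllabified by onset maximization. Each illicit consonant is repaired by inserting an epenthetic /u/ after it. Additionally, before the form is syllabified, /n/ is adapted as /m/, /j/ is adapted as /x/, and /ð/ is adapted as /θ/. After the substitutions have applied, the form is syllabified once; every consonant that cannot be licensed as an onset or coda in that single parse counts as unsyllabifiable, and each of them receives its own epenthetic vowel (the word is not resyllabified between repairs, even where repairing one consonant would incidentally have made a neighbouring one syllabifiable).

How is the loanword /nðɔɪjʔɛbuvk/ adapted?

Substitution: /n/ → /m/, /ð/ → /θ/, /j/ → /x/, giving /mθɔɪxʔɛbuvk/.
Syllabifying with onset maximization leaves /m/, /k/ stranded (at most one coda consonant is licensed; onsets are limited to one consonant).
Each unlicensed consonant becomes the onset of a new syllable: /m/ → /mu/, /k/ → /ku/.

muθɔɪxʔɛbuvku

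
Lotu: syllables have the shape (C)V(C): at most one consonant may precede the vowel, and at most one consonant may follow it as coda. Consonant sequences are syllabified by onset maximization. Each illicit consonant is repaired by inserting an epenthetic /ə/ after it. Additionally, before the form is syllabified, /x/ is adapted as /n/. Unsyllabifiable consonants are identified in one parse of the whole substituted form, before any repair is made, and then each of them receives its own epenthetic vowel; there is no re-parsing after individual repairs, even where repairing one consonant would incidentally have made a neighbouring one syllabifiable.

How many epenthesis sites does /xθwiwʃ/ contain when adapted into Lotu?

After substitution the input is /nθwiwʃ/.
The unsyllabifiable consonants are /n/, /θ/, /ʃ/; each receives one epenthetic vowel.

3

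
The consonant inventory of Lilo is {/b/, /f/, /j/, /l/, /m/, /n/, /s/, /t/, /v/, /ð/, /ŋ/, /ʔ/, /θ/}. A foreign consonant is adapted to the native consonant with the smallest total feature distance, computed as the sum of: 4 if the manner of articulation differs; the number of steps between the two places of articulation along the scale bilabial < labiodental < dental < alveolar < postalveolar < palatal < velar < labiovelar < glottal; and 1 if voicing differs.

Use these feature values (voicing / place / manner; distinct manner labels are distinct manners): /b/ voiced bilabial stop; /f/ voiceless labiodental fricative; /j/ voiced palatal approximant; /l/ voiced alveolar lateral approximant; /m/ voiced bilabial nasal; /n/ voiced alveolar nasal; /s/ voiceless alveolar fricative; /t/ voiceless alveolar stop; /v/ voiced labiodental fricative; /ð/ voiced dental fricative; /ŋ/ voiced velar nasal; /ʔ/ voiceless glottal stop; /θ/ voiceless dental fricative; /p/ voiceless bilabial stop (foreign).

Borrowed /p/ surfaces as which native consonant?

/b/ is closest: same manner (stop), place distance 0 (bilabial→bilabial), voicing differs (+1); total 1. Next closest is /t/ at distance 3.

b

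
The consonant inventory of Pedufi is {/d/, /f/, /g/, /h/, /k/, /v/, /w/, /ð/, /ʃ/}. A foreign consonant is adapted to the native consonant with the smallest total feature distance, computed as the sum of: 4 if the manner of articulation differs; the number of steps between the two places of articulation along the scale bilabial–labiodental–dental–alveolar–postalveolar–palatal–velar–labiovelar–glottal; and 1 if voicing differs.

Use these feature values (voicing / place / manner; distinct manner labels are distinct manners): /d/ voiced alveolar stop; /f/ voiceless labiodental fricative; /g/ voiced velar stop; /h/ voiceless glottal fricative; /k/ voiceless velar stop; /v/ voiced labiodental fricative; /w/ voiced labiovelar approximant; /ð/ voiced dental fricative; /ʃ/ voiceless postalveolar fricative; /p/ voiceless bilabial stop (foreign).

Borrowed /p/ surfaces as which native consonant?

d

/d/ is closest: same manner (stop), place distance 3 (bilabial→alveolar), voicing differs (+1); total 4. Next closest is /f/ at distance 5.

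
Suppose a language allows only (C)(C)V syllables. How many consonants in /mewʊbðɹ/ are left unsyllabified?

3

The consonants /b/, /ð/, /ɹ/ cannot be parsed into a legal (C)(C)V syllable (no codas are permitted; onsets may contain at most 2 consonants).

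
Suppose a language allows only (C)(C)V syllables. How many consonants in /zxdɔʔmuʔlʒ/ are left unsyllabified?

Under (C)(C)V, the unsyllabifiable consonants are /z/, /ʔ/, /l/, /ʒ/ (no codas are permitted; onsets may contain at most 2 consonants).

4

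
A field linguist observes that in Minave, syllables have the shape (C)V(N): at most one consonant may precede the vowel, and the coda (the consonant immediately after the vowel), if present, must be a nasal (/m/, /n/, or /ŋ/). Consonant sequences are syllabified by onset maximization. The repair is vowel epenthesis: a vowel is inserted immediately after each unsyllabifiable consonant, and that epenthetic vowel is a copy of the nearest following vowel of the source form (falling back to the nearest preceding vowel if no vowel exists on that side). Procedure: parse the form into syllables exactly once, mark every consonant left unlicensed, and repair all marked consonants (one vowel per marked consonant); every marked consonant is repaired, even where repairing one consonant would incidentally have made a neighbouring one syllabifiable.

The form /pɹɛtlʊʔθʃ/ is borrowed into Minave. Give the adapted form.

The consonants /p/, /t/, /ʔ/, /θ/, /ʃ/ cannot be parsed into a legal (C)V(N) syllable (only a nasal (/m/, /n/, or /ŋ/) is licensed in coda position; onsets are limited to one consonant).
Epenthesis after each stranded consonant: /p/ → /pɛ/, /t/ → /tʊ/, /ʔ/ → /ʔʊ/, /θ/ → /θʊ/, /ʃ/ → /ʃʊ/.

pɛɹɛtʊlʊʔʊθʊʃʊ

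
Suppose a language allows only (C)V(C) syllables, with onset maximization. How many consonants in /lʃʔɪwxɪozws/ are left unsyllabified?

Under (C)V(C), the unsyllabifiable consonants are /l/, /ʃ/, /w/, /s/ (at most one coda consonant is licensed; onsets are limited to one consonant).

4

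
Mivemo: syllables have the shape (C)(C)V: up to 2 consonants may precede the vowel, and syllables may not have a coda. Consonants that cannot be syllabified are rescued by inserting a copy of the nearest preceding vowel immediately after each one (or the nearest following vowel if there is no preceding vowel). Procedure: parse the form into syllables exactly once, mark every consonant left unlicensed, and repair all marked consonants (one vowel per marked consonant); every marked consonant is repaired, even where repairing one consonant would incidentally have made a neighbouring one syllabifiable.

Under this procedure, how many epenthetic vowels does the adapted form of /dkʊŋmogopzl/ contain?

3

The unsyllabifiable consonants are /p/, /z/, /l/; each receives one epenthetic vowel.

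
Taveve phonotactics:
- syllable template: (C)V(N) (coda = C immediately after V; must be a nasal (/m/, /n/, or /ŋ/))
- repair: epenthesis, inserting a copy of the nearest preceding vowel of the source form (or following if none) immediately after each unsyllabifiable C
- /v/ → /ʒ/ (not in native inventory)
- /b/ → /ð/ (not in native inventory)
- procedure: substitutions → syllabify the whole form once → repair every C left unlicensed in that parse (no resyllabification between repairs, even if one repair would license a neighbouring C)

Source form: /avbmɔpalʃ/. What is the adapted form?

aʒaðamɔpalaʃa

Substitution: /v/ → /ʒ/, /b/ → /ð/, giving /aʒðmɔpalʃ/.
The consonants /ʒ/, /ð/, /l/, /ʃ/ cannot be parsed into a legal (C)V(N) syllable (only a nasal (/m/, /n/, or /ŋ/) is licensed in coda position; onsets are limited to one consonant).
Epenthesis after each stranded consonant: /ʒ/ → /ʒa/, /ð/ → /ða/, /l/ → /la/, /ʃ/ → /ʃa/.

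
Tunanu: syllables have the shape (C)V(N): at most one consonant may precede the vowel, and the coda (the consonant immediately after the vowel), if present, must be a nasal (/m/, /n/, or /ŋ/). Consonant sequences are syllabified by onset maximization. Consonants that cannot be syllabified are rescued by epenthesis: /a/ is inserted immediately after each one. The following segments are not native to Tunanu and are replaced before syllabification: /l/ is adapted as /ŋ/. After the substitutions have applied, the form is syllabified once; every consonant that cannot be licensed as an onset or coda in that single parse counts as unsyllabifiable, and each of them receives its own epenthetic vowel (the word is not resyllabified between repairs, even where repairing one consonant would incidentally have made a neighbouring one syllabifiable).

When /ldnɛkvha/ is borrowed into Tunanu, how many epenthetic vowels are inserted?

After substitution the input is /ŋdnɛkvha/.
The unsyllabifiable consonants are /ŋ/, /d/, /k/, /v/; each receives one epenthetic vowel.

4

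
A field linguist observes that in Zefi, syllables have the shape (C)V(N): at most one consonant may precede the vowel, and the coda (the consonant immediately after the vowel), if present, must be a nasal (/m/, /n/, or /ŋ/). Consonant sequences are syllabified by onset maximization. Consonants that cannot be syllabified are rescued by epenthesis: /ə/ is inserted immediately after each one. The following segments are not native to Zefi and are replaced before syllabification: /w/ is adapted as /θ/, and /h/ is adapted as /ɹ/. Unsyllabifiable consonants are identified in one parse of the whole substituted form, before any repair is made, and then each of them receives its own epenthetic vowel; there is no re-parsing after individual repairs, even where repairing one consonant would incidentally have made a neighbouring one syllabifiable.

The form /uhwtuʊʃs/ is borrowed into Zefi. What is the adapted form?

Substitution: /h/ → /ɹ/, /w/ → /θ/, giving /uɹθtuʊʃs/.
The consonants /ɹ/, /θ/, /ʃ/, /s/ cannot be parsed into a legal (C)V(N) syllable (only a nasal (/m/, /n/, or /ŋ/) is licensed in coda position; onsets are limited to one consonant).
Inserting the epenthetic vowel yields /ɹ/ → /ɹə/, /θ/ → /θə/, /ʃ/ → /ʃə/, /s/ → /sə/.

uɹəθətuʊʃəsə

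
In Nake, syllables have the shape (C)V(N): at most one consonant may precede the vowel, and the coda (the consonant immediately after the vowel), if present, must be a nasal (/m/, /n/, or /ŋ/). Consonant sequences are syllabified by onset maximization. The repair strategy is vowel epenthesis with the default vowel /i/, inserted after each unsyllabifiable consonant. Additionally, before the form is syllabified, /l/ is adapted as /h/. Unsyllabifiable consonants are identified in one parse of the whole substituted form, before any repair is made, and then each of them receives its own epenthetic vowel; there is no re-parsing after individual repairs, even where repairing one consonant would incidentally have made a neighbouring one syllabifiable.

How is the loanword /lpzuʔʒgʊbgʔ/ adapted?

Substitution: /l/ → /h/, giving /hpzuʔʒgʊbgʔ/.
Under (C)V(N), the unsyllabifiable consonants are /h/, /p/, /ʔ/, /ʒ/, /b/, /g/, /ʔ/ (only a nasal (/m/, /n/, or /ŋ/) is licensed in coda position; onsets are limited to one consonant).
Inserting the epenthetic vowel yields /h/ → /hi/, /p/ → /pi/, /ʔ/ → /ʔi/, /ʒ/ → /ʒi/, /b/ → /bi/, /g/ → /gi/, /ʔ/ → /ʔi/.

hipizuʔiʒigʊbigiʔi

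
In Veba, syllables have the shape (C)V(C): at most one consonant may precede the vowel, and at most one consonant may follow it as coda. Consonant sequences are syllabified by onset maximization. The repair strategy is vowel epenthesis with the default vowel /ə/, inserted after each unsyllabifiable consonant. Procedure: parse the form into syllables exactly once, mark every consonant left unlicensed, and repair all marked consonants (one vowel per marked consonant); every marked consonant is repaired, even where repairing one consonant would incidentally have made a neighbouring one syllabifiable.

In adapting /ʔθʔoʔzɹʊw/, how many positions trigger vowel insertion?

3

The unsyllabifiable consonants are /ʔ/, /θ/, /z/; each receives one epenthetic vowel.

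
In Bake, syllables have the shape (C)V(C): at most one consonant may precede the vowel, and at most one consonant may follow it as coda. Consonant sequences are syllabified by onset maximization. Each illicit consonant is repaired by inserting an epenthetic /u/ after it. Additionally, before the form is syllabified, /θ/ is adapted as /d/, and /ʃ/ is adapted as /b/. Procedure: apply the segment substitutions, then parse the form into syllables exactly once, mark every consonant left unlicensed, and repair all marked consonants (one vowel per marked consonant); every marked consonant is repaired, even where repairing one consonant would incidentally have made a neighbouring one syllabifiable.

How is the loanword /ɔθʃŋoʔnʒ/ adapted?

Substitution: /θ/ → /d/, /ʃ/ → /b/, giving /ɔdbŋoʔnʒ/.
The consonants /b/, /n/, /ʒ/ cannot be parsed into a legal (C)V(C) syllable (at most one coda consonant is licensed; onsets are limited to one consonant).
Each unlicensed consonant becomes the onset of a new syllable: /b/ → /bu/, /n/ → /nu/, /ʒ/ → /ʒu/.

ɔdbuŋoʔnuʒu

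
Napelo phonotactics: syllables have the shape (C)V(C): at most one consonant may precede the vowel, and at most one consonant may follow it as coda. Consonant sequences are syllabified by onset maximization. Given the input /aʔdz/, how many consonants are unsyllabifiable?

Syllabifying with onset maximization leaves /d/, /z/ stranded (at most one coda consonant is licensed; onsets are limited to one consonant).

2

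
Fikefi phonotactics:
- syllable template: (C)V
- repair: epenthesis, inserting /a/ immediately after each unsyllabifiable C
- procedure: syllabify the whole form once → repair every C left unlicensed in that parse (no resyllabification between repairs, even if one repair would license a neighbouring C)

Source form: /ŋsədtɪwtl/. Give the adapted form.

ŋasədatɪwatala

The consonants /ŋ/, /d/, /w/, /t/, /l/ cannot be parsed into a legal (C)V syllable (no codas are permitted; onsets are limited to one consonant).
Each unlicensed consonant becomes the onset of a new syllable: /ŋ/ → /ŋa/, /d/ → /da/, /w/ → /wa/, /t/ → /ta/, /l/ → /la/.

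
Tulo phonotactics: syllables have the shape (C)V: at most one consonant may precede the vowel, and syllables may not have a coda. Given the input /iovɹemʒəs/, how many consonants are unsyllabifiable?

3

Syllabifying with onset maximization leaves /v/, /m/, /s/ stranded (no codas are permitted; onsets are limited to one consonant).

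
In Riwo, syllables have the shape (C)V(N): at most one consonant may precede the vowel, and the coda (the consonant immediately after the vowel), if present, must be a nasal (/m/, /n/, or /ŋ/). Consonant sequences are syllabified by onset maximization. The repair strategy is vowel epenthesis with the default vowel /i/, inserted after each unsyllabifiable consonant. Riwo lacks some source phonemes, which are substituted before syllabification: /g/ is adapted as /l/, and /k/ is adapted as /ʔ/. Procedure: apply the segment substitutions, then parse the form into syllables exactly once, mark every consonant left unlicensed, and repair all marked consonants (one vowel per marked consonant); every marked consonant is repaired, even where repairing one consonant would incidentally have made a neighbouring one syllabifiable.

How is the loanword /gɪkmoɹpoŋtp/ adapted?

Substitution: /g/ → /l/, /k/ → /ʔ/, giving /lɪʔmoɹpoŋtp/.
Under (C)V(N), the unsyllabifiable consonants are /ʔ/, /ɹ/, /t/, /p/ (only a nasal (/m/, /n/, or /ŋ/) is licensed in coda position; onsets are limited to one consonant).
Epenthesis after each stranded consonant: /ʔ/ → /ʔi/, /ɹ/ → /ɹi/, /t/ → /ti/, /p/ → /pi/.

lɪʔimoɹipoŋtipi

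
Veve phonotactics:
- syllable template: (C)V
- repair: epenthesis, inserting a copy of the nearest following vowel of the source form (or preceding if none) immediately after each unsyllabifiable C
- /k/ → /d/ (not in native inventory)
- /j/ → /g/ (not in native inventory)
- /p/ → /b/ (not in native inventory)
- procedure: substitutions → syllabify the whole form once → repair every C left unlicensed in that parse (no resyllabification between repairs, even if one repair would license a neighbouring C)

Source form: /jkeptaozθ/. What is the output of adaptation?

Substitution: /j/ → /g/, /k/ → /d/, /p/ → /b/, giving /gdebtaozθ/.
Syllabifying with onset maximization leaves /g/, /b/, /z/, /θ/ stranded (no codas are permitted; onsets are limited to one consonant).
Each unlicensed consonant becomes the onset of a new syllable: /g/ → /ge/, /b/ → /ba/, /z/ → /zo/, /θ/ → /θo/.

gedebataozoθo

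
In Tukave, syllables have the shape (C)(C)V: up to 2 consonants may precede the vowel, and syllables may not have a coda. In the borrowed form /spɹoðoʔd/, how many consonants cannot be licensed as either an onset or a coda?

3

The consonants /s/, /ʔ/, /d/ cannot be parsed into a legal (C)(C)V syllable (no codas are permitted; onsets may contain at most 2 consonants).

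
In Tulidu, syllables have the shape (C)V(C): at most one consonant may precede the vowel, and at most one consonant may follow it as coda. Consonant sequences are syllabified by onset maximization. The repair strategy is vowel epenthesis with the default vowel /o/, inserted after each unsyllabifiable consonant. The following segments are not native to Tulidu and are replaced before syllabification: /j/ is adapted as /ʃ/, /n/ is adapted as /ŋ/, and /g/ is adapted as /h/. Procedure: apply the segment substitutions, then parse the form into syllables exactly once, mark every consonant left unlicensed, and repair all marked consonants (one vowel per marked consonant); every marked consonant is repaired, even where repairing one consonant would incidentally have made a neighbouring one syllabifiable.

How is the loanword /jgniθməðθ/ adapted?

Substitution: /j/ → /ʃ/, /g/ → /h/, /n/ → /ŋ/, giving /ʃhŋiθməðθ/.
The consonants /ʃ/, /h/, /θ/ cannot be parsed into a legal (C)V(C) syllable (at most one coda consonant is licensed; onsets are limited to one consonant).
Epenthesis after each stranded consonant: /ʃ/ → /ʃo/, /h/ → /ho/, /θ/ → /θo/.

ʃohoŋiθməðθo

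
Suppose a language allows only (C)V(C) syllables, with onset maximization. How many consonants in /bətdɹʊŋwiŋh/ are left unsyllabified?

2

Under (C)V(C), the unsyllabifiable consonants are /d/, /h/ (at most one coda consonant is licensed; onsets are limited to one consonant).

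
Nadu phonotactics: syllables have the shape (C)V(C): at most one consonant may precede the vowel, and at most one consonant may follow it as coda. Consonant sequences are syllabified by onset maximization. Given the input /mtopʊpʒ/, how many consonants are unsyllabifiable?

Under (C)V(C), the unsyllabifiable consonants are /m/, /ʒ/ (at most one coda consonant is licensed; onsets are limited to one consonant).

2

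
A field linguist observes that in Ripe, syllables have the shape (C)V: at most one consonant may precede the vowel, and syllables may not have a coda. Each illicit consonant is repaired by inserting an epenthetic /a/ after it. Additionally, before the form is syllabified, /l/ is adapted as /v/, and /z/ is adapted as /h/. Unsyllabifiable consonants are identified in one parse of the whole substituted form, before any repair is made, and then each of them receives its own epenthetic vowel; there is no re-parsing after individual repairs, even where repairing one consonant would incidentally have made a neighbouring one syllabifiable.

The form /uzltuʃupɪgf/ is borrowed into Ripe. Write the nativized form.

uhavatuʃupɪgafa

Substitution: /z/ → /h/, /l/ → /v/, giving /uhvtuʃupɪgf/.
Syllabifying with onset maximization leaves /h/, /v/, /g/, /f/ stranded (no codas are permitted; onsets are limited to one consonant).
Each unlicensed consonant becomes the onset of a new syllable: /h/ → /ha/, /v/ → /va/, /g/ → /ga/, /f/ → /fa/.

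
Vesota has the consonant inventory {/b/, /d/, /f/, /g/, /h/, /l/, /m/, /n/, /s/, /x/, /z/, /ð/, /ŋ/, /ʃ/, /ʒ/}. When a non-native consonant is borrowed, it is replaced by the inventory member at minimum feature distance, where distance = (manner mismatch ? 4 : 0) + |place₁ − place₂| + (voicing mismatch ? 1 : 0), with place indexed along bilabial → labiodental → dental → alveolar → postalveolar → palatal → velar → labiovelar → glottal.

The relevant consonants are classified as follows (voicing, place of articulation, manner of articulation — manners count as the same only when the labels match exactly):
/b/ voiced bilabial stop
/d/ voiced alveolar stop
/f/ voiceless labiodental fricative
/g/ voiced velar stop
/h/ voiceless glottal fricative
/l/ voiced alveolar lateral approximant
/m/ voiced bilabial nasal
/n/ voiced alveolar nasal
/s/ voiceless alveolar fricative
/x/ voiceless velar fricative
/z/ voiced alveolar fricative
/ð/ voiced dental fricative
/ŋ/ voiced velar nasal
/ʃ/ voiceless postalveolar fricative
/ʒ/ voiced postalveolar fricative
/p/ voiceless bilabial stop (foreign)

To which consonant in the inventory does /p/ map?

b

/b/ is closest: same manner (stop), place distance 0 (bilabial→bilabial), voicing differs (+1); total 1. Next closest is /d/ at distance 4.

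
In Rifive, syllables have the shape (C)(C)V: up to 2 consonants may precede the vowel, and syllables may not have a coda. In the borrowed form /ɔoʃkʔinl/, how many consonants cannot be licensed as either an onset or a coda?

Under (C)(C)V, the unsyllabifiable consonants are /ʃ/, /n/, /l/ (no codas are permitted; onsets may contain at most 2 consonants).

3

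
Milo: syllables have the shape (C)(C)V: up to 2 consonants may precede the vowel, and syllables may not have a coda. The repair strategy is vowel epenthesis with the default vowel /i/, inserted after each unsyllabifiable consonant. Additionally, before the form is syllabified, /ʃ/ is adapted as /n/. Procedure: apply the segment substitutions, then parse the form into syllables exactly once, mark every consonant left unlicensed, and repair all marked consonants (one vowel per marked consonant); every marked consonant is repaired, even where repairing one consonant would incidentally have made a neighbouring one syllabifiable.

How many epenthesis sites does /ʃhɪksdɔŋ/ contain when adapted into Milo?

After substitution the input is /nhɪksdɔŋ/.
The unsyllabifiable consonants are /k/, /ŋ/; each receives one epenthetic vowel.

2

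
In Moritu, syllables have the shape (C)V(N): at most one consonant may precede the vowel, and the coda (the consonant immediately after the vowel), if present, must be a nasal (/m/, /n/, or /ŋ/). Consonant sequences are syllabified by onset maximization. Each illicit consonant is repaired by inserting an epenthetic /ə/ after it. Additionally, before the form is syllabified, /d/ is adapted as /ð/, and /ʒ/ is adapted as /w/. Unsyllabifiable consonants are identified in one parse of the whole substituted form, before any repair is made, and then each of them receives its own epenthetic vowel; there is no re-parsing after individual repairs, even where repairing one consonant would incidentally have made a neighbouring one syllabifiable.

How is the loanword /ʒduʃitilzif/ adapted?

Substitution: /ʒ/ → /w/, /d/ → /ð/, giving /wðuʃitilzif/.
Under (C)V(N), the unsyllabifiable consonants are /w/, /l/, /f/ (only a nasal (/m/, /n/, or /ŋ/) is licensed in coda position; onsets are limited to one consonant).
Each unlicensed consonant becomes the onset of a new syllable: /w/ → /wə/, /l/ → /lə/, /f/ → /fə/.

wəðuʃitiləzifə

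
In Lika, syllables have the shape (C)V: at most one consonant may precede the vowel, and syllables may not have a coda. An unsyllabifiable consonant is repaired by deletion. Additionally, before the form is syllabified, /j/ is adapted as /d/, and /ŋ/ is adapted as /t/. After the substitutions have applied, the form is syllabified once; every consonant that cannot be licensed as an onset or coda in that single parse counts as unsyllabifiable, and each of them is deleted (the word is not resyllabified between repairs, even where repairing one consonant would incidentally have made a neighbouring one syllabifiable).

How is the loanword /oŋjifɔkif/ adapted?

Substitution: /ŋ/ → /t/, /j/ → /d/, giving /otdifɔkif/.
The consonants /t/, /f/ cannot be parsed into a legal (C)V syllable (no codas are permitted; onsets are limited to one consonant).
Each unlicensed consonant is deleted: /t/, /f/.

odifɔki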